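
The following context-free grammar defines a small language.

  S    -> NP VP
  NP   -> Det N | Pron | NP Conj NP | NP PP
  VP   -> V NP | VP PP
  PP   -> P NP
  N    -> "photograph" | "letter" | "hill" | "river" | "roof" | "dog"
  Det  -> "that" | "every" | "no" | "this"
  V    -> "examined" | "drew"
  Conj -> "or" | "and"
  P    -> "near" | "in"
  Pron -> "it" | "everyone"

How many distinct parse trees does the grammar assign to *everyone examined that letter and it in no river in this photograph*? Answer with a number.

Two of the 9 distinct bracketings:
[S [NP [Pron everyone]] [VP [V examined] [NP [NP [Det that] [N letter]] [Conj and] [NP [NP [Pron it]] [PP [P in] [NP [NP [Det no] [N river]] [PP [P in] [NP [Det this] [N photograph]]]]]]]]]
[S [NP [Pron everyone]] [VP [V examined] [NP [NP [Det that] [N letter]] [Conj and] [NP [NP [NP [Pron it]] [PP [P in] [NP [Det no] [N river]]]] [PP [P in] [NP [Det this] [N photograph]]]]]]]
The trees differ in how a recursive rule is bracketed over the same span.

9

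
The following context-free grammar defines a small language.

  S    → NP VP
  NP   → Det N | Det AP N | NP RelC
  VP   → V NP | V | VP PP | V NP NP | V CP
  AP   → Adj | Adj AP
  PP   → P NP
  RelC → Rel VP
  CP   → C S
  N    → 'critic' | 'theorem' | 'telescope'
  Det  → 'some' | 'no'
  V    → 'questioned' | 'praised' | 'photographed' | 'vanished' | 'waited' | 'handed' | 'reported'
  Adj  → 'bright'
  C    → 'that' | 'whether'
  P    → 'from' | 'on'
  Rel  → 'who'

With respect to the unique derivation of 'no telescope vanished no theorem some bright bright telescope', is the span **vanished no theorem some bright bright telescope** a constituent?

Yes

[S [NP [Det no] [N telescope]] [VP [V vanished] [NP [Det no] [N theorem]] [NP [Det some] [AP [Adj bright] [AP [Adj bright]]] [N telescope]]]]
The words 'vanished no theorem some bright bright telescope' are exhaustively dominated by a single VP node (built by VP → V NP NP), so they form a constituent.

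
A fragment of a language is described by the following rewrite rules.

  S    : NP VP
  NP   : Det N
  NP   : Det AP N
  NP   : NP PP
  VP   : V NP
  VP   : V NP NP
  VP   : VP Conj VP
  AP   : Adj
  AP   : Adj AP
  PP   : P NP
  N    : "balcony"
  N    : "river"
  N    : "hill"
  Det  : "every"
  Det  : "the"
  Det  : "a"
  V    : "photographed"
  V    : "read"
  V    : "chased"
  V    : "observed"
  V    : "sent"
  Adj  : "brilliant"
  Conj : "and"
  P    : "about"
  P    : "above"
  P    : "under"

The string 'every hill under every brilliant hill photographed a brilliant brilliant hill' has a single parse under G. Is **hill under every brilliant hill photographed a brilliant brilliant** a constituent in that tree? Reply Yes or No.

[S [NP [NP [Det every] [N hill]] [PP [P under] [NP [Det every] [AP [Adj brilliant]] [N hill]]]] [VP [V photographed] [NP [Det a] [AP [Adj brilliant] [AP [Adj brilliant]]] [N hill]]]]
The smallest constituent containing 'hill under every brilliant hill photographed a brilliant brilliant' is the S spanning 'every hill under every brilliant hill photographed a brilliant brilliant hill'; no single node in the tree dominates exactly the given words.

No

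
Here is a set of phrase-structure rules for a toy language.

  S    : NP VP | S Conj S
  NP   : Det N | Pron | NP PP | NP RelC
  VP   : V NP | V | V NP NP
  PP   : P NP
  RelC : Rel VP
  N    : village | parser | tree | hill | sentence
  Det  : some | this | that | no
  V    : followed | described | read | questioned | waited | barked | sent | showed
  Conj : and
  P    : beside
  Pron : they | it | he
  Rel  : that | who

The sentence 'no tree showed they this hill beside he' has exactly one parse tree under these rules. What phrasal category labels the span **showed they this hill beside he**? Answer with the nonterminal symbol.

VP

[S [NP [Det no] [N tree]] [VP [V showed] [NP [Pron they]] [NP [NP [Det this] [N hill]] [PP [P beside] [NP [Pron he]]]]]]
The span 'showed they this hill beside he' is the VP node built by VP → V NP NP.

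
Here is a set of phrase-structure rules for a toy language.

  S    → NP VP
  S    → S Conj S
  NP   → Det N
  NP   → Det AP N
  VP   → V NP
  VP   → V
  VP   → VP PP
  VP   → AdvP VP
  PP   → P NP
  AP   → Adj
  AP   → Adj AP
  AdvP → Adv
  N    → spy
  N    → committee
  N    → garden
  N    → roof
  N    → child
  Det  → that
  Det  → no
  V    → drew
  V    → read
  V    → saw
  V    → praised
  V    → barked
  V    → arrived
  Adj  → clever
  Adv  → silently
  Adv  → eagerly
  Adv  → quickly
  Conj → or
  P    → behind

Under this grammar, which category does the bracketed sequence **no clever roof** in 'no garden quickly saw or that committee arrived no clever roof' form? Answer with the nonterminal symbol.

[S [S [NP [Det no] [N garden]] [VP [AdvP [Adv quickly]] [VP [V saw]]]] [Conj or] [S [NP [Det that] [N committee]] [VP [V arrived] [NP [Det no] [AP [Adj clever]] [N roof]]]]]
The span 'no clever roof' is the NP node built by NP → Det AP N.

NP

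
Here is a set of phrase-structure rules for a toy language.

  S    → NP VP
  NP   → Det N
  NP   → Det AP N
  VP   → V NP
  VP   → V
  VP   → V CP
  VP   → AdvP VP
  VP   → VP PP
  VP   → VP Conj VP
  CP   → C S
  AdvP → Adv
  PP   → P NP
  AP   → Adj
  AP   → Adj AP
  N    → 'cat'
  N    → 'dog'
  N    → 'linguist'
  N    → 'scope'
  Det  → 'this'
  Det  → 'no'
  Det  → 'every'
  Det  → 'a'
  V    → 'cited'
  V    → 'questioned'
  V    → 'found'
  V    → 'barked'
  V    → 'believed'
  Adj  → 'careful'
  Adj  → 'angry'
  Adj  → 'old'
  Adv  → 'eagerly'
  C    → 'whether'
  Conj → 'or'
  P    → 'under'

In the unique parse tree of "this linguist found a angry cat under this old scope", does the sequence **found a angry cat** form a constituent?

[S [NP [Det this] [N linguist]] [VP [VP [V found] [NP [Det a] [AP [Adj angry]] [N cat]]] [PP [P under] [NP [Det this] [AP [Adj old]] [N scope]]]]]
The words 'found a angry cat' are exhaustively dominated by a single VP node (built by VP → V NP), so they form a constituent.

Yes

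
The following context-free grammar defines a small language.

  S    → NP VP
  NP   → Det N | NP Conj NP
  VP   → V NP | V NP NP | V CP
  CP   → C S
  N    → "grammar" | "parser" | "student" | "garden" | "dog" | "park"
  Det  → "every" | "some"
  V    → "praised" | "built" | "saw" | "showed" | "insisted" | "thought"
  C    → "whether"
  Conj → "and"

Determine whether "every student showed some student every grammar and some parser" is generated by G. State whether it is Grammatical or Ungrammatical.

Grammatical

[S [NP [Det every] [N student]] [VP [V showed] [NP [Det some] [N student]] [NP [NP [Det every] [N grammar]] [Conj and] [NP [Det some] [N parser]]]]]
Each bracket corresponds to one application of a listed rule, so the string is derivable from S.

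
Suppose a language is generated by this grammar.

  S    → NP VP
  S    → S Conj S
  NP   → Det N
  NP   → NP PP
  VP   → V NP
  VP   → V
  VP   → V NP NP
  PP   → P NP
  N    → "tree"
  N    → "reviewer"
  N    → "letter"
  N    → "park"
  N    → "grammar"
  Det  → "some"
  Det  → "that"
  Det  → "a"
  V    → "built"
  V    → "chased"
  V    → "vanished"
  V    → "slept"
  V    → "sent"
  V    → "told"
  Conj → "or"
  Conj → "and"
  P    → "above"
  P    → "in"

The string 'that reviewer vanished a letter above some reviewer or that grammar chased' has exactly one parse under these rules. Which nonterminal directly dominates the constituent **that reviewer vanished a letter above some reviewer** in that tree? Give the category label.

S

S
  S
    NP
      Det: that
      N: reviewer
    VP
      V: vanished
      NP
        NP
          Det: a
          N: letter
        PP
          P: above
          NP
            Det: some
            N: reviewer
  Conj: or
  S
    NP
      Det: that
      N: grammar
    VP
      V: chased
The span 'that reviewer vanished a letter above some reviewer' is the S node built by S → NP VP.
Its mother is the S built by S → S Conj S.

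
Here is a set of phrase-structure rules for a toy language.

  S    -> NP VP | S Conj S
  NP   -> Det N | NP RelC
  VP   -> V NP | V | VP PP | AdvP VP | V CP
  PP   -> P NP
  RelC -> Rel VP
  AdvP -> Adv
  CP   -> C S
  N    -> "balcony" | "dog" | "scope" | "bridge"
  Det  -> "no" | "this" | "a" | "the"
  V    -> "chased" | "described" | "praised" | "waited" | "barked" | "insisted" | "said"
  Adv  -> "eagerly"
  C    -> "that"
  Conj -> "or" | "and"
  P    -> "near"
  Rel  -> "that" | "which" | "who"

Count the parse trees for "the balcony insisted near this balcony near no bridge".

1

[S [NP [Det the] [N balcony]] [VP [VP [VP [V insisted]] [PP [P near] [NP [Det this] [N balcony]]]] [PP [P near] [NP [Det no] [N bridge]]]]]
No rule offers an alternative attachment or grouping for any span, so this is the only derivation.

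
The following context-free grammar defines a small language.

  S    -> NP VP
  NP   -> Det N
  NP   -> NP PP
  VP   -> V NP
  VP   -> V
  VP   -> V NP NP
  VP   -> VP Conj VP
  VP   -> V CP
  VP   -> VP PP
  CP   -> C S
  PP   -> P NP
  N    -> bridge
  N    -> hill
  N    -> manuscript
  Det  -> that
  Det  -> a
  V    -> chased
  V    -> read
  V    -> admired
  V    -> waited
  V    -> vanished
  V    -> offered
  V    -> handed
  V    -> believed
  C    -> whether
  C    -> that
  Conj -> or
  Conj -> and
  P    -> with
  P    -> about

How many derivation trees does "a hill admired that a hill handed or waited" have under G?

The two bracketings:
[S [NP [Det a] [N hill]] [VP [VP [V admired] [CP [C that] [S [NP [Det a] [N hill]] [VP [V handed]]]]] [Conj or] [VP [V waited]]]]
[S [NP [Det a] [N hill]] [VP [V admired] [CP [C that] [S [NP [Det a] [N hill]] [VP [VP [V handed]] [Conj or] [VP [V waited]]]]]]]
The trees differ in how a recursive rule is bracketed over the same span.

2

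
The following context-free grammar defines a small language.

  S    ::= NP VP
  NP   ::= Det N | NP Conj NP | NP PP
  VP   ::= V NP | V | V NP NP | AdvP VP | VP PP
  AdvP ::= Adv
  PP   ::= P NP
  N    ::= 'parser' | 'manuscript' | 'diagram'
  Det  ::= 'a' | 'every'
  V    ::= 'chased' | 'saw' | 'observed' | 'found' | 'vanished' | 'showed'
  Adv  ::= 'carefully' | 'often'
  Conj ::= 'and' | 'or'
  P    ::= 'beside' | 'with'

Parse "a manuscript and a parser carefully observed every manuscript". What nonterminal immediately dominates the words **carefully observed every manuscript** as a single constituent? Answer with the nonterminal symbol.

S
  NP
    NP
      Det: a
      N: manuscript
    Conj: and
    NP
      Det: a
      N: parser
  VP
    AdvP
      Adv: carefully
    VP
      V: observed
      NP
        Det: every
        N: manuscript
The span 'carefully observed every manuscript' is the VP node built by VP → AdvP VP.

VP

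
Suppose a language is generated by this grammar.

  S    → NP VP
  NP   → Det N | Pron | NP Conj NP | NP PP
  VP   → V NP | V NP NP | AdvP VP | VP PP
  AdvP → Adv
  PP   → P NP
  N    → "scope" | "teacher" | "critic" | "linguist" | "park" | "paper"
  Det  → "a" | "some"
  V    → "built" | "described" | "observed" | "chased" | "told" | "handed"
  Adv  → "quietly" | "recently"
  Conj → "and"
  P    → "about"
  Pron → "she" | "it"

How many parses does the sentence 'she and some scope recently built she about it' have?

3

Two of the 3 distinct bracketings:
[S [NP [NP [Pron she]] [Conj and] [NP [Det some] [N scope]]] [VP [AdvP [Adv recently]] [VP [V built] [NP [NP [Pron she]] [PP [P about] [NP [Pron it]]]]]]]
[S [NP [NP [Pron she]] [Conj and] [NP [Det some] [N scope]]] [VP [AdvP [Adv recently]] [VP [VP [V built] [NP [Pron she]]] [PP [P about] [NP [Pron it]]]]]]
The difference turns on whether NP → NP PP is used at the relevant span, versus an alternative expansion of NP.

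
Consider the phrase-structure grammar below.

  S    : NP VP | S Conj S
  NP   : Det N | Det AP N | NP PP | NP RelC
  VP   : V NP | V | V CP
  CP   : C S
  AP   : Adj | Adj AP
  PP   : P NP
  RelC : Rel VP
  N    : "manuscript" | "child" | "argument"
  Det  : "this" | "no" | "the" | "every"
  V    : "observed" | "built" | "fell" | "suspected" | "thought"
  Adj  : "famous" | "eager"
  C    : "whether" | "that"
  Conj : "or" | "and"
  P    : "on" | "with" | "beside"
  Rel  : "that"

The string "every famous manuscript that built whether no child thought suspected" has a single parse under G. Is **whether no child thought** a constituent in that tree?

Yes

[S [NP [NP [Det every] [AP [Adj famous]] [N manuscript]] [RelC [Rel that] [VP [V built] [CP [C whether] [S [NP [Det no] [N child]] [VP [V thought]]]]]]] [VP [V suspected]]]
The words 'whether no child thought' are exhaustively dominated by a single CP node (built by CP → C S), so they form a constituent.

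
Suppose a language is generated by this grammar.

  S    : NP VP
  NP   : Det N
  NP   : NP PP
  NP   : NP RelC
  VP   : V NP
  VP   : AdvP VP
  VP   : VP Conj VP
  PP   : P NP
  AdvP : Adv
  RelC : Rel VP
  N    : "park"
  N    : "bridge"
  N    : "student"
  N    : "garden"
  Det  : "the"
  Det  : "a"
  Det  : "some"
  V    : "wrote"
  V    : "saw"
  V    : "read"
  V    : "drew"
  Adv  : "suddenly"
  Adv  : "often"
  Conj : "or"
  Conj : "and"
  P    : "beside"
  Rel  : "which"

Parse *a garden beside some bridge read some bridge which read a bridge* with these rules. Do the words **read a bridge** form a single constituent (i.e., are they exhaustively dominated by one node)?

[S [NP [NP [Det a] [N garden]] [PP [P beside] [NP [Det some] [N bridge]]]] [VP [V read] [NP [NP [Det some] [N bridge]] [RelC [Rel which] [VP [V read] [NP [Det a] [N bridge]]]]]]]
The words 'read a bridge' are exhaustively dominated by a single VP node (built by VP → V NP), so they form a constituent.

Yes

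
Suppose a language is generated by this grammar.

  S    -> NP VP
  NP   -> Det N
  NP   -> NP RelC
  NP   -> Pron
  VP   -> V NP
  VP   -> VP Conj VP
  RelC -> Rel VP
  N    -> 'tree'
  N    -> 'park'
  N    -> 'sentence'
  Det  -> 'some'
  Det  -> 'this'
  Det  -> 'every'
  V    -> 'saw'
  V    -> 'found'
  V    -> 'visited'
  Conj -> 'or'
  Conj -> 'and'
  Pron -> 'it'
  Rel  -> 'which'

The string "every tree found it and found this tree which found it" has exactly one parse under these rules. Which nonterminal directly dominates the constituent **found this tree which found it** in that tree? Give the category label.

VP

S
  NP
    Det: every
    N: tree
  VP
    VP
      V: found
      NP
        Pron: it
    Conj: and
    VP
      V: found
      NP
        NP
          Det: this
          N: tree
        RelC
          Rel: which
          VP
            V: found
            NP
              Pron: it
The span 'found this tree which found it' is the VP node built by VP → V NP.
Its mother is the VP built by VP → VP Conj VP.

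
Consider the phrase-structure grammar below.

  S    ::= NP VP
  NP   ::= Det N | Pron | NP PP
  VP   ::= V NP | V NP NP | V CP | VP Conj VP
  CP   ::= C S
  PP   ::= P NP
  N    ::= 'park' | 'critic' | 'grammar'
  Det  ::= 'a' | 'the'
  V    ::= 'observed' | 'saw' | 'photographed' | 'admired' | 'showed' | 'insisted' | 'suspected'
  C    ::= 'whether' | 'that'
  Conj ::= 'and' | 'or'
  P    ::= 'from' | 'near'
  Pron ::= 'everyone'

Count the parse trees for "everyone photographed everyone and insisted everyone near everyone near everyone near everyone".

Two of the 5 distinct bracketings:
[S [NP [Pron everyone]] [VP [VP [V photographed] [NP [Pron everyone]]] [Conj and] [VP [V insisted] [NP [NP [Pron everyone]] [PP [P near] [NP [NP [Pron everyone]] [PP [P near] [NP [NP [Pron everyone]] [PP [P near] [NP [Pron everyone]]]]]]]]]]]
[S [NP [Pron everyone]] [VP [VP [V photographed] [NP [Pron everyone]]] [Conj and] [VP [V insisted] [NP [NP [Pron everyone]] [PP [P near] [NP [NP [NP [Pron everyone]] [PP [P near] [NP [Pron everyone]]]] [PP [P near] [NP [Pron everyone]]]]]]]]]
The trees differ in how a recursive rule is bracketed over the same span.

5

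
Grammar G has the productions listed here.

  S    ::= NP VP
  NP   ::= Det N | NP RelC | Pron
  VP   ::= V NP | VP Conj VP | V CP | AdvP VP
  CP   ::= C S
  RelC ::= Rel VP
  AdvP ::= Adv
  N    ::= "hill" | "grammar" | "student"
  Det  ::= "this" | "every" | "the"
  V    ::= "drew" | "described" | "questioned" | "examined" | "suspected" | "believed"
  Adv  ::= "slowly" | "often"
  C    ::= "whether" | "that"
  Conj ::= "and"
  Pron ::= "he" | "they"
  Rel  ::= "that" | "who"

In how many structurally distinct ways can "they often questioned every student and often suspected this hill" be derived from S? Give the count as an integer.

2

The two bracketings:
[S [NP [Pron they]] [VP [VP [AdvP [Adv often]] [VP [V questioned] [NP [Det every] [N student]]]] [Conj and] [VP [AdvP [Adv often]] [VP [V suspected] [NP [Det this] [N hill]]]]]]
[S [NP [Pron they]] [VP [AdvP [Adv often]] [VP [VP [V questioned] [NP [Det every] [N student]]] [Conj and] [VP [AdvP [Adv often]] [VP [V suspected] [NP [Det this] [N hill]]]]]]]
The trees differ in how a recursive rule is bracketed over the same span.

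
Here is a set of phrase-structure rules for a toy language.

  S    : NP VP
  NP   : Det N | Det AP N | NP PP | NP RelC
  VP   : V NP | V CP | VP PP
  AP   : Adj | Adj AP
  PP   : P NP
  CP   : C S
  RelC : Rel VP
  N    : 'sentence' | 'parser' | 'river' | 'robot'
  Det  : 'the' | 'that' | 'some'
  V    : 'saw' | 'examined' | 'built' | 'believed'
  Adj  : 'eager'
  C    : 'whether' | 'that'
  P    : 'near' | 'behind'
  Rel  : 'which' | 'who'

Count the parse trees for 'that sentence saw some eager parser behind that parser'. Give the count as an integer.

2

The two bracketings:
[S [NP [Det that] [N sentence]] [VP [V saw] [NP [NP [Det some] [AP [Adj eager]] [N parser]] [PP [P behind] [NP [Det that] [N parser]]]]]]
[S [NP [Det that] [N sentence]] [VP [VP [V saw] [NP [Det some] [AP [Adj eager]] [N parser]]] [PP [P behind] [NP [Det that] [N parser]]]]]
The difference turns on whether NP → NP PP is used at the relevant span, versus an alternative expansion of NP.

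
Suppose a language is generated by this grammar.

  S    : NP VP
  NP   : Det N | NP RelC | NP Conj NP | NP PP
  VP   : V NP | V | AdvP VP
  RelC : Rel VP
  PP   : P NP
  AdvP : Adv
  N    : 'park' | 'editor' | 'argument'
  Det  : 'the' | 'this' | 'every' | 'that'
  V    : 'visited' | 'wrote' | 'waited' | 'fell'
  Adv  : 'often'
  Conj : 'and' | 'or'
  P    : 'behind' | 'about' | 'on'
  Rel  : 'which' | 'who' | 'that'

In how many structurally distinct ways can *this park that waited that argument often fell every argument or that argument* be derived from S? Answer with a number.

1

[S [NP [NP [Det this] [N park]] [RelC [Rel that] [VP [V waited] [NP [Det that] [N argument]]]]] [VP [AdvP [Adv often]] [VP [V fell] [NP [NP [Det every] [N argument]] [Conj or] [NP [Det that] [N argument]]]]]]
No rule offers an alternative attachment or grouping for any span, so this is the only derivation.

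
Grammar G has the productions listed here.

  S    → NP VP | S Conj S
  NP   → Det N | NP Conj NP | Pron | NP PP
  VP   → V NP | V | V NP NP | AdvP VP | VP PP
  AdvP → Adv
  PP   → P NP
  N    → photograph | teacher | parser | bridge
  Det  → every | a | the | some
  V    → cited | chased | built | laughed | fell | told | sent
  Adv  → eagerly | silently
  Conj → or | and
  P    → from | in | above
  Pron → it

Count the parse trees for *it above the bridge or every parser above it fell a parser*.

Two of the 5 distinct bracketings:
[S [NP [NP [NP [Pron it]] [PP [P above] [NP [Det the] [N bridge]]]] [Conj or] [NP [NP [Det every] [N parser]] [PP [P above] [NP [Pron it]]]]] [VP [V fell] [NP [Det a] [N parser]]]]
[S [NP [NP [Pron it]] [PP [P above] [NP [NP [Det the] [N bridge]] [Conj or] [NP [NP [Det every] [N parser]] [PP [P above] [NP [Pron it]]]]]]] [VP [V fell] [NP [Det a] [N parser]]]]
The trees differ in how a recursive rule is bracketed over the same span.

5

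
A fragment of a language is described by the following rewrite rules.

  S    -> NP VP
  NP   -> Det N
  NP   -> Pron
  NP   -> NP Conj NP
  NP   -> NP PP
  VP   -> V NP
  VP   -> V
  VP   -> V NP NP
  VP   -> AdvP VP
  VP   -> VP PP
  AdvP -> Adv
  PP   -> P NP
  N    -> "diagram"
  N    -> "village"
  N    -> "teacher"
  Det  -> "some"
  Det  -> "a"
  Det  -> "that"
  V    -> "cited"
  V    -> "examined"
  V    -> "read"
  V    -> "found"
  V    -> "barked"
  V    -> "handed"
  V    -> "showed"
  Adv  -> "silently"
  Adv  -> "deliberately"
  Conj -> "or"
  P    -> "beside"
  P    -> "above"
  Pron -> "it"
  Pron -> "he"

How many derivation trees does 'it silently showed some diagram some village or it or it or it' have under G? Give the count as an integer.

5

Two of the 5 distinct bracketings:
[S [NP [Pron it]] [VP [AdvP [Adv silently]] [VP [V showed] [NP [Det some] [N diagram]] [NP [NP [Det some] [N village]] [Conj or] [NP [NP [Pron it]] [Conj or] [NP [NP [Pron it]] [Conj or] [NP [Pron it]]]]]]]]
[S [NP [Pron it]] [VP [AdvP [Adv silently]] [VP [V showed] [NP [Det some] [N diagram]] [NP [NP [Det some] [N village]] [Conj or] [NP [NP [NP [Pron it]] [Conj or] [NP [Pron it]]] [Conj or] [NP [Pron it]]]]]]]
The trees differ in how a recursive rule is bracketed over the same span.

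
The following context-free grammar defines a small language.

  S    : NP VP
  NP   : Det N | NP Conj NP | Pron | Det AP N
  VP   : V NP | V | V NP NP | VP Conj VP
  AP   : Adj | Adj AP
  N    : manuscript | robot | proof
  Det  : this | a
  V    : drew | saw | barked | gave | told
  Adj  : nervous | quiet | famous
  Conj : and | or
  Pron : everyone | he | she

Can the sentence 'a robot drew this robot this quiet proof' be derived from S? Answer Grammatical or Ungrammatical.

Grammatical

S
  NP
    Det: a
    N: robot
  VP
    V: drew
    NP
      Det: this
      N: robot
    NP
      Det: this
      AP
        Adj: quiet
      N: proof
Every word is introduced by a lexical rule and the phrasal rules combine the resulting categories into a single S.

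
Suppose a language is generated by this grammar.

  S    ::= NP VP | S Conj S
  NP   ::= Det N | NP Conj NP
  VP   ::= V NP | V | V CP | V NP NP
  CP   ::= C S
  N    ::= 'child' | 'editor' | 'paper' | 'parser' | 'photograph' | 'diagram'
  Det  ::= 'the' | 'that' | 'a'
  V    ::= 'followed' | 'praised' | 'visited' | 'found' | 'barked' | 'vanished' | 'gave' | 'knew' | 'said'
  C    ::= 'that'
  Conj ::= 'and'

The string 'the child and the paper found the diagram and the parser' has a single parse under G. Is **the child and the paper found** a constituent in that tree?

No

[S [NP [NP [Det the] [N child]] [Conj and] [NP [Det the] [N paper]]] [VP [V found] [NP [NP [Det the] [N diagram]] [Conj and] [NP [Det the] [N parser]]]]]
The smallest constituent containing 'the child and the paper found' is the S spanning 'the child and the paper found the diagram and the parser'; no single node in the tree dominates exactly the given words.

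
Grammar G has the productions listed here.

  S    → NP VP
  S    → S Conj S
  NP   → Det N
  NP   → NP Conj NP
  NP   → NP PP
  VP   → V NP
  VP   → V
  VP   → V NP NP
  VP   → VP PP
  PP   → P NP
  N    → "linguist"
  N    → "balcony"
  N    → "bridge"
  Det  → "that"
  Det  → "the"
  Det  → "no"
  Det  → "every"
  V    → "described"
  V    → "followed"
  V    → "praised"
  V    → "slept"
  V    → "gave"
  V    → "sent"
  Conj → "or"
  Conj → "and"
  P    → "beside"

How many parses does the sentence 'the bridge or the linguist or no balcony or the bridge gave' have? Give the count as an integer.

5

Two of the 5 distinct bracketings:
[S [NP [NP [Det the] [N bridge]] [Conj or] [NP [NP [Det the] [N linguist]] [Conj or] [NP [NP [Det no] [N balcony]] [Conj or] [NP [Det the] [N bridge]]]]] [VP [V gave]]]
[S [NP [NP [Det the] [N bridge]] [Conj or] [NP [NP [NP [Det the] [N linguist]] [Conj or] [NP [Det no] [N balcony]]] [Conj or] [NP [Det the] [N bridge]]]] [VP [V gave]]]
The trees differ in how a recursive rule is bracketed over the same span.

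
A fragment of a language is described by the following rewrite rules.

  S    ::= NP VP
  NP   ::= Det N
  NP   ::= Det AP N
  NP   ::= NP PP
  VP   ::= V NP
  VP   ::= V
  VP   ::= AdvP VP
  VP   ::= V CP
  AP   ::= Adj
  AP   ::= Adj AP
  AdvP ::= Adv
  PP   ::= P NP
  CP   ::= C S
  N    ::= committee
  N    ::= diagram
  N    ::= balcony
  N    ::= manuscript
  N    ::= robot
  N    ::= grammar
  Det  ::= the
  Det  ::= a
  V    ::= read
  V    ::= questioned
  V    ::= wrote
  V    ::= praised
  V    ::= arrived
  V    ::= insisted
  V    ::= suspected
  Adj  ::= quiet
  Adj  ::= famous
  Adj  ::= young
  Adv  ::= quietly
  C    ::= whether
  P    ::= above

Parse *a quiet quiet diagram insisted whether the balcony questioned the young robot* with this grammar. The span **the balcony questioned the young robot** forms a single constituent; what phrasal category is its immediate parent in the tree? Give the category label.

CP

S
  NP
    Det: a
    AP
      Adj: quiet
      AP
        Adj: quiet
    N: diagram
  VP
    V: insisted
    CP
      C: whether
      S
        NP
          Det: the
          N: balcony
        VP
          V: questioned
          NP
            Det: the
            AP
              Adj: young
            N: robot
The span 'the balcony questioned the young robot' is the S node built by S → NP VP.
Its mother is the CP built by CP → C S.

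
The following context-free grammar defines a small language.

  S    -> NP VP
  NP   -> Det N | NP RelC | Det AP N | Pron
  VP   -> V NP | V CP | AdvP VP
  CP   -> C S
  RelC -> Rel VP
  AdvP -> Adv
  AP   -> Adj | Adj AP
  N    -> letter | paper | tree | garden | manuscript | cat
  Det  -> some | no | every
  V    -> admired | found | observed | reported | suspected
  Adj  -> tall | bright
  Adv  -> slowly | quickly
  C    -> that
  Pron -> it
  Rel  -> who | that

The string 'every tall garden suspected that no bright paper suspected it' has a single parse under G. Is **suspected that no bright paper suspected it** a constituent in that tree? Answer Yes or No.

[S [NP [Det every] [AP [Adj tall]] [N garden]] [VP [V suspected] [CP [C that] [S [NP [Det no] [AP [Adj bright]] [N paper]] [VP [V suspected] [NP [Pron it]]]]]]]
The words 'suspected that no bright paper suspected it' are exhaustively dominated by a single VP node (built by VP → V CP), so they form a constituent.

Yes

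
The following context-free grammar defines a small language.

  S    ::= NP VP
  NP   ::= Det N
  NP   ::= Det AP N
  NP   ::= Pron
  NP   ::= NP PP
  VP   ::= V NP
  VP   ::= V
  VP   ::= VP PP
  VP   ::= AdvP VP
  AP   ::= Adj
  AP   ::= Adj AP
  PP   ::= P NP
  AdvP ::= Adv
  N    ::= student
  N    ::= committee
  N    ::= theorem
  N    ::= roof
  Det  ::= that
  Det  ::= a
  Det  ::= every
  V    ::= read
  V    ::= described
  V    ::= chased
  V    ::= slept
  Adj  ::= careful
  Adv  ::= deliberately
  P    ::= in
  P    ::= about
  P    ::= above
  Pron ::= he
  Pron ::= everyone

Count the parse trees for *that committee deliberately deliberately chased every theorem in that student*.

Two of the 4 distinct bracketings:
[S [NP [Det that] [N committee]] [VP [VP [AdvP [Adv deliberately]] [VP [AdvP [Adv deliberately]] [VP [V chased] [NP [Det every] [N theorem]]]]] [PP [P in] [NP [Det that] [N student]]]]]
[S [NP [Det that] [N committee]] [VP [AdvP [Adv deliberately]] [VP [VP [AdvP [Adv deliberately]] [VP [V chased] [NP [Det every] [N theorem]]]] [PP [P in] [NP [Det that] [N student]]]]]]
The trees differ in how a recursive rule is bracketed over the same span.

4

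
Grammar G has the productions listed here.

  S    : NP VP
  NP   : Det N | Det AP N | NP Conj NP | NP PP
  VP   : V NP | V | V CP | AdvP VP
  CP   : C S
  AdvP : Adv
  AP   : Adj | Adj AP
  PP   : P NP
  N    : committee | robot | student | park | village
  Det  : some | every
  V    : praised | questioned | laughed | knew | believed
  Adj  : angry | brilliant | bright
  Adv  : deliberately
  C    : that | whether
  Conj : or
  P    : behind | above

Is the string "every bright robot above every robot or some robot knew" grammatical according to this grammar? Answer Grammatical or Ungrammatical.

Grammatical

[S [NP [NP [NP [Det every] [AP [Adj bright]] [N robot]] [PP [P above] [NP [Det every] [N robot]]]] [Conj or] [NP [Det some] [N robot]]] [VP [V knew]]]
The bracketing above is licensed at every node by one of the given productions, with S at the root.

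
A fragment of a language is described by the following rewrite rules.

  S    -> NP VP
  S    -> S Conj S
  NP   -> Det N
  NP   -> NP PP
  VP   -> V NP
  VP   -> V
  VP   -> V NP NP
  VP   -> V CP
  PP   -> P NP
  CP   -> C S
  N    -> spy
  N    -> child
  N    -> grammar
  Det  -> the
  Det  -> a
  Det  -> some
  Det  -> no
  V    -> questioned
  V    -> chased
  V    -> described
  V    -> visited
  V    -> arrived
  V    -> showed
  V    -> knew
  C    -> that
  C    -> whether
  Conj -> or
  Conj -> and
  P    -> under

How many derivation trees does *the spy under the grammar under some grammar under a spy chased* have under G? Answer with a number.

Two of the 5 distinct bracketings:
[S [NP [NP [Det the] [N spy]] [PP [P under] [NP [NP [Det the] [N grammar]] [PP [P under] [NP [NP [Det some] [N grammar]] [PP [P under] [NP [Det a] [N spy]]]]]]]] [VP [V chased]]]
[S [NP [NP [Det the] [N spy]] [PP [P under] [NP [NP [NP [Det the] [N grammar]] [PP [P under] [NP [Det some] [N grammar]]]] [PP [P under] [NP [Det a] [N spy]]]]]] [VP [V chased]]]
The trees differ in how a recursive rule is bracketed over the same span.

5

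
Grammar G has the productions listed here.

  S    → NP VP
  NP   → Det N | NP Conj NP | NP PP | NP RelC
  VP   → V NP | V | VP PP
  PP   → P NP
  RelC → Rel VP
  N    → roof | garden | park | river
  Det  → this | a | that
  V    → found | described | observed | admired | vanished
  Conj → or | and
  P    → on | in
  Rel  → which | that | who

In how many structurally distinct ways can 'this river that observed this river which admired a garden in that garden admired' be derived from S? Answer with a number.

8

Two of the 8 distinct bracketings:
[S [NP [NP [NP [Det this] [N river]] [RelC [Rel that] [VP [V observed] [NP [NP [Det this] [N river]] [RelC [Rel which] [VP [V admired] [NP [Det a] [N garden]]]]]]]] [PP [P in] [NP [Det that] [N garden]]]] [VP [V admired]]]
[S [NP [NP [NP [NP [Det this] [N river]] [RelC [Rel that] [VP [V observed] [NP [Det this] [N river]]]]] [RelC [Rel which] [VP [V admired] [NP [Det a] [N garden]]]]] [PP [P in] [NP [Det that] [N garden]]]] [VP [V admired]]]
The trees differ in how a recursive rule is bracketed over the same span.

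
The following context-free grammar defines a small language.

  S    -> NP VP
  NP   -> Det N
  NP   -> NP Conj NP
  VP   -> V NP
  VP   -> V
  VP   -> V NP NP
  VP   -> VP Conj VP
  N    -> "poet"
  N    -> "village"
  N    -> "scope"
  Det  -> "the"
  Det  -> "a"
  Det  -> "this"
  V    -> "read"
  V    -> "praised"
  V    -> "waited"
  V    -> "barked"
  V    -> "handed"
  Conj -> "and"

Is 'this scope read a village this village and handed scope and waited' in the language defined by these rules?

Ungrammatical

A V word can never sit immediately before an N word in any string this grammar generates, so the substring 'handed scope' rules out a derivation.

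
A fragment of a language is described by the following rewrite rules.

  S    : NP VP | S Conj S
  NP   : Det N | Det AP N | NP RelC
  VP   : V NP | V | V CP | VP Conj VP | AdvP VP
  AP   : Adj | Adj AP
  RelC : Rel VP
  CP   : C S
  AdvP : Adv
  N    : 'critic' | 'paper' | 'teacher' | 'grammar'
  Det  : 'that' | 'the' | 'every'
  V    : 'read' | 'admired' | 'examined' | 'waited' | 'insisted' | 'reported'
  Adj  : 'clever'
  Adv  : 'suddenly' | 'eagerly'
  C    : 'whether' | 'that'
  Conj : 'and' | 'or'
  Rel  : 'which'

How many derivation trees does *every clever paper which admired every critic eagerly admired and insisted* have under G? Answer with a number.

2

The two bracketings:
[S [NP [NP [Det every] [AP [Adj clever]] [N paper]] [RelC [Rel which] [VP [V admired] [NP [Det every] [N critic]]]]] [VP [VP [AdvP [Adv eagerly]] [VP [V admired]]] [Conj and] [VP [V insisted]]]]
[S [NP [NP [Det every] [AP [Adj clever]] [N paper]] [RelC [Rel which] [VP [V admired] [NP [Det every] [N critic]]]]] [VP [AdvP [Adv eagerly]] [VP [VP [V admired]] [Conj and] [VP [V insisted]]]]]
The trees differ in how a recursive rule is bracketed over the same span.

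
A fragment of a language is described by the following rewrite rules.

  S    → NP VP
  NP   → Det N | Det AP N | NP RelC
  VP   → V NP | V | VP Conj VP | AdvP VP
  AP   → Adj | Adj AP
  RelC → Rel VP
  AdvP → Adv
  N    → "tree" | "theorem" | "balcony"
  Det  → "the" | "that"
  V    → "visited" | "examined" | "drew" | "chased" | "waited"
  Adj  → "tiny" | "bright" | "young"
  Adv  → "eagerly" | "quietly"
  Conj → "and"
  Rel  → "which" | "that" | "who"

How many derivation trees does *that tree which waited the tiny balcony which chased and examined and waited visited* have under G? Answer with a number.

7

Two of the 7 distinct bracketings:
[S [NP [NP [Det that] [N tree]] [RelC [Rel which] [VP [V waited] [NP [NP [Det the] [AP [Adj tiny]] [N balcony]] [RelC [Rel which] [VP [VP [V chased]] [Conj and] [VP [VP [V examined]] [Conj and] [VP [V waited]]]]]]]]] [VP [V visited]]]
[S [NP [NP [Det that] [N tree]] [RelC [Rel which] [VP [V waited] [NP [NP [Det the] [AP [Adj tiny]] [N balcony]] [RelC [Rel which] [VP [VP [VP [V chased]] [Conj and] [VP [V examined]]] [Conj and] [VP [V waited]]]]]]]] [VP [V visited]]]
The trees differ in how a recursive rule is bracketed over the same span.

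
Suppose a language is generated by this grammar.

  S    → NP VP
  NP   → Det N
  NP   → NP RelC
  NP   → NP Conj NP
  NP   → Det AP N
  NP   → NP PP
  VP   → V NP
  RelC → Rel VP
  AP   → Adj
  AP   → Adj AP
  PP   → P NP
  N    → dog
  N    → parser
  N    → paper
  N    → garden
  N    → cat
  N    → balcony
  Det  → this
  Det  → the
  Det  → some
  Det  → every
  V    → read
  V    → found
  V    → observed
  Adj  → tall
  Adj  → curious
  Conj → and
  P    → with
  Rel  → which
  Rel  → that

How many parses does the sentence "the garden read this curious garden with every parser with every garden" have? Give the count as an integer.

2

The two bracketings:
[S [NP [Det the] [N garden]] [VP [V read] [NP [NP [Det this] [AP [Adj curious]] [N garden]] [PP [P with] [NP [NP [Det every] [N parser]] [PP [P with] [NP [Det every] [N garden]]]]]]]]
[S [NP [Det the] [N garden]] [VP [V read] [NP [NP [NP [Det this] [AP [Adj curious]] [N garden]] [PP [P with] [NP [Det every] [N parser]]]] [PP [P with] [NP [Det every] [N garden]]]]]]
The trees differ in how a recursive rule is bracketed over the same span.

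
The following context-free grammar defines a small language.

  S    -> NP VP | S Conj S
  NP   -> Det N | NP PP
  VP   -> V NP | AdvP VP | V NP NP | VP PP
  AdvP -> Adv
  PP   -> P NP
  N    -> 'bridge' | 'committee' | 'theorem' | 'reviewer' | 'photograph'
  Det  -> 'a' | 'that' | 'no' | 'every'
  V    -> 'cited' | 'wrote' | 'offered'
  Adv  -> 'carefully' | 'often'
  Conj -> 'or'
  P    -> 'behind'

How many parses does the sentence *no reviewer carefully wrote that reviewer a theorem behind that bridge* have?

Two of the 3 distinct bracketings:
[S [NP [Det no] [N reviewer]] [VP [AdvP [Adv carefully]] [VP [V wrote] [NP [Det that] [N reviewer]] [NP [NP [Det a] [N theorem]] [PP [P behind] [NP [Det that] [N bridge]]]]]]]
[S [NP [Det no] [N reviewer]] [VP [AdvP [Adv carefully]] [VP [VP [V wrote] [NP [Det that] [N reviewer]] [NP [Det a] [N theorem]]] [PP [P behind] [NP [Det that] [N bridge]]]]]]
The difference turns on whether NP → NP PP is used at the relevant span, versus an alternative expansion of NP.

3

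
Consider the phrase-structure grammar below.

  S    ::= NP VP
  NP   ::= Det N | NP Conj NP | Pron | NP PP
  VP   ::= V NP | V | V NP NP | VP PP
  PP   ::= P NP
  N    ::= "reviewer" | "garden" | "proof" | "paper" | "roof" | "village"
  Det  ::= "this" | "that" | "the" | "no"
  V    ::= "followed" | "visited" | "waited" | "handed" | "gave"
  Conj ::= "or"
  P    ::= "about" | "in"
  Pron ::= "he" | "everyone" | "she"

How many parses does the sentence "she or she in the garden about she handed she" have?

5

Two of the 5 distinct bracketings:
[S [NP [NP [Pron she]] [Conj or] [NP [NP [Pron she]] [PP [P in] [NP [NP [Det the] [N garden]] [PP [P about] [NP [Pron she]]]]]]] [VP [V handed] [NP [Pron she]]]]
[S [NP [NP [Pron she]] [Conj or] [NP [NP [NP [Pron she]] [PP [P in] [NP [Det the] [N garden]]]] [PP [P about] [NP [Pron she]]]]] [VP [V handed] [NP [Pron she]]]]
The trees differ in how a recursive rule is bracketed over the same span.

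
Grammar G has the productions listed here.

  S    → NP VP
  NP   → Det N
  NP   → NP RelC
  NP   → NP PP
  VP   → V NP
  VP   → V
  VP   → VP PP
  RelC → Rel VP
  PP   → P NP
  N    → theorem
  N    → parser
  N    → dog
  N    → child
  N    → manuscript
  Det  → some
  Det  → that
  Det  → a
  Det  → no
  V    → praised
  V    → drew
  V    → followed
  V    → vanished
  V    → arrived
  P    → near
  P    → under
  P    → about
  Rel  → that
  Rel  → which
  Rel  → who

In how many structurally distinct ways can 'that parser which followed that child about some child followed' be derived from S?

Two of the 3 distinct bracketings:
[S [NP [NP [Det that] [N parser]] [RelC [Rel which] [VP [V followed] [NP [NP [Det that] [N child]] [PP [P about] [NP [Det some] [N child]]]]]]] [VP [V followed]]]
[S [NP [NP [Det that] [N parser]] [RelC [Rel which] [VP [VP [V followed] [NP [Det that] [N child]]] [PP [P about] [NP [Det some] [N child]]]]]] [VP [V followed]]]
The difference turns on whether NP → NP PP is used at the relevant span, versus an alternative expansion of NP.

3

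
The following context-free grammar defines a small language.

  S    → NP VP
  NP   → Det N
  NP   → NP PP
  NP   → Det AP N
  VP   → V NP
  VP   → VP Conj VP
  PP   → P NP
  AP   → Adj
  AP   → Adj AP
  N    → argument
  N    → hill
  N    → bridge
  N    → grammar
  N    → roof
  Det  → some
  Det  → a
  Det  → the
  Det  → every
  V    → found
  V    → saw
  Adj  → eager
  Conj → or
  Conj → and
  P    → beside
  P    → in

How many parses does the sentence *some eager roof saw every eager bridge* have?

[S [NP [Det some] [AP [Adj eager]] [N roof]] [VP [V saw] [NP [Det every] [AP [Adj eager]] [N bridge]]]]
No rule offers an alternative attachment or grouping for any span, so this is the only derivation.

1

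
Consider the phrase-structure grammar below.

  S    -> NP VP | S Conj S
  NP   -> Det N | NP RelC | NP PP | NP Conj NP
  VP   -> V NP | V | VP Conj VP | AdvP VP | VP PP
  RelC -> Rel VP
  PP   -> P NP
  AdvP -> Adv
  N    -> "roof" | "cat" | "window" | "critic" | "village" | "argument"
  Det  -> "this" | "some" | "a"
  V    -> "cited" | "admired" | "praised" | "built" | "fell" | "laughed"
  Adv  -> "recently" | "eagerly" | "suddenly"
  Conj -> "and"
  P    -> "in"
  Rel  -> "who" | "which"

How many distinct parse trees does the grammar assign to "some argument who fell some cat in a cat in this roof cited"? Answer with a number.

Two of the 9 distinct bracketings:
[S [NP [NP [Det some] [N argument]] [RelC [Rel who] [VP [V fell] [NP [NP [Det some] [N cat]] [PP [P in] [NP [NP [Det a] [N cat]] [PP [P in] [NP [Det this] [N roof]]]]]]]]] [VP [V cited]]]
[S [NP [NP [Det some] [N argument]] [RelC [Rel who] [VP [V fell] [NP [NP [NP [Det some] [N cat]] [PP [P in] [NP [Det a] [N cat]]]] [PP [P in] [NP [Det this] [N roof]]]]]]] [VP [V cited]]]
The trees differ in how a recursive rule is bracketed over the same span.

9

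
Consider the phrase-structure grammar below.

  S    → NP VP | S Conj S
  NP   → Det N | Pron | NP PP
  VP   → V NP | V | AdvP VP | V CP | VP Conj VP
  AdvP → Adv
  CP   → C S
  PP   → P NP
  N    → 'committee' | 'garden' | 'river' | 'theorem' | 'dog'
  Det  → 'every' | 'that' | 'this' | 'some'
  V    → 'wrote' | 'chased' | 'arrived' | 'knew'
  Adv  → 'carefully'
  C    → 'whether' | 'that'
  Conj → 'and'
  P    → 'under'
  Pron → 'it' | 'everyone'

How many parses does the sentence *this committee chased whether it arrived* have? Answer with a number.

1

[S [NP [Det this] [N committee]] [VP [V chased] [CP [C whether] [S [NP [Pron it]] [VP [V arrived]]]]]]
No rule offers an alternative attachment or grouping for any span, so this is the only derivation.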